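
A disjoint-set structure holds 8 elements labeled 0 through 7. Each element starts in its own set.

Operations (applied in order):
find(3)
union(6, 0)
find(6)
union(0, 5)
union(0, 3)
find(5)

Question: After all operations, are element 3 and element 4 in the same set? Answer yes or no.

Step 1: find(3) -> no change; set of 3 is {3}
Step 2: union(6, 0) -> merged; set of 6 now {0, 6}
Step 3: find(6) -> no change; set of 6 is {0, 6}
Step 4: union(0, 5) -> merged; set of 0 now {0, 5, 6}
Step 5: union(0, 3) -> merged; set of 0 now {0, 3, 5, 6}
Step 6: find(5) -> no change; set of 5 is {0, 3, 5, 6}
Set of 3: {0, 3, 5, 6}; 4 is not a member.

Answer: no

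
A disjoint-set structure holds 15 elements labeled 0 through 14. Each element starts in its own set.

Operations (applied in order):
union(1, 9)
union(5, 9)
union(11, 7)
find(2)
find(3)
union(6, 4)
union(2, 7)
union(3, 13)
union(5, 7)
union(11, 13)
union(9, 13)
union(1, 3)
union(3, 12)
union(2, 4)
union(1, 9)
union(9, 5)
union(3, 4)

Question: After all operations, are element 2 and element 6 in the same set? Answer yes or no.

Answer: yes

Derivation:
Step 1: union(1, 9) -> merged; set of 1 now {1, 9}
Step 2: union(5, 9) -> merged; set of 5 now {1, 5, 9}
Step 3: union(11, 7) -> merged; set of 11 now {7, 11}
Step 4: find(2) -> no change; set of 2 is {2}
Step 5: find(3) -> no change; set of 3 is {3}
Step 6: union(6, 4) -> merged; set of 6 now {4, 6}
Step 7: union(2, 7) -> merged; set of 2 now {2, 7, 11}
Step 8: union(3, 13) -> merged; set of 3 now {3, 13}
Step 9: union(5, 7) -> merged; set of 5 now {1, 2, 5, 7, 9, 11}
Step 10: union(11, 13) -> merged; set of 11 now {1, 2, 3, 5, 7, 9, 11, 13}
Step 11: union(9, 13) -> already same set; set of 9 now {1, 2, 3, 5, 7, 9, 11, 13}
Step 12: union(1, 3) -> already same set; set of 1 now {1, 2, 3, 5, 7, 9, 11, 13}
Step 13: union(3, 12) -> merged; set of 3 now {1, 2, 3, 5, 7, 9, 11, 12, 13}
Step 14: union(2, 4) -> merged; set of 2 now {1, 2, 3, 4, 5, 6, 7, 9, 11, 12, 13}
Step 15: union(1, 9) -> already same set; set of 1 now {1, 2, 3, 4, 5, 6, 7, 9, 11, 12, 13}
Step 16: union(9, 5) -> already same set; set of 9 now {1, 2, 3, 4, 5, 6, 7, 9, 11, 12, 13}
Step 17: union(3, 4) -> already same set; set of 3 now {1, 2, 3, 4, 5, 6, 7, 9, 11, 12, 13}
Set of 2: {1, 2, 3, 4, 5, 6, 7, 9, 11, 12, 13}; 6 is a member.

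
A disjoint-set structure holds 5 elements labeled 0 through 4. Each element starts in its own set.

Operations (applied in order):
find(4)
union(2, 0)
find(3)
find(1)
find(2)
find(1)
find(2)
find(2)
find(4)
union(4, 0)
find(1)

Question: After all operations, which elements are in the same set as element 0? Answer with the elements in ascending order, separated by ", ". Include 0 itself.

Step 1: find(4) -> no change; set of 4 is {4}
Step 2: union(2, 0) -> merged; set of 2 now {0, 2}
Step 3: find(3) -> no change; set of 3 is {3}
Step 4: find(1) -> no change; set of 1 is {1}
Step 5: find(2) -> no change; set of 2 is {0, 2}
Step 6: find(1) -> no change; set of 1 is {1}
Step 7: find(2) -> no change; set of 2 is {0, 2}
Step 8: find(2) -> no change; set of 2 is {0, 2}
Step 9: find(4) -> no change; set of 4 is {4}
Step 10: union(4, 0) -> merged; set of 4 now {0, 2, 4}
Step 11: find(1) -> no change; set of 1 is {1}
Component of 0: {0, 2, 4}

Answer: 0, 2, 4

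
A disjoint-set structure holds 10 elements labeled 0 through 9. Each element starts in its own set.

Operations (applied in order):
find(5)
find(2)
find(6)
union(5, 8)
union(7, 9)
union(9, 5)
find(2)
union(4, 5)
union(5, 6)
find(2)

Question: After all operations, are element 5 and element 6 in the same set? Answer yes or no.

Answer: yes

Derivation:
Step 1: find(5) -> no change; set of 5 is {5}
Step 2: find(2) -> no change; set of 2 is {2}
Step 3: find(6) -> no change; set of 6 is {6}
Step 4: union(5, 8) -> merged; set of 5 now {5, 8}
Step 5: union(7, 9) -> merged; set of 7 now {7, 9}
Step 6: union(9, 5) -> merged; set of 9 now {5, 7, 8, 9}
Step 7: find(2) -> no change; set of 2 is {2}
Step 8: union(4, 5) -> merged; set of 4 now {4, 5, 7, 8, 9}
Step 9: union(5, 6) -> merged; set of 5 now {4, 5, 6, 7, 8, 9}
Step 10: find(2) -> no change; set of 2 is {2}
Set of 5: {4, 5, 6, 7, 8, 9}; 6 is a member.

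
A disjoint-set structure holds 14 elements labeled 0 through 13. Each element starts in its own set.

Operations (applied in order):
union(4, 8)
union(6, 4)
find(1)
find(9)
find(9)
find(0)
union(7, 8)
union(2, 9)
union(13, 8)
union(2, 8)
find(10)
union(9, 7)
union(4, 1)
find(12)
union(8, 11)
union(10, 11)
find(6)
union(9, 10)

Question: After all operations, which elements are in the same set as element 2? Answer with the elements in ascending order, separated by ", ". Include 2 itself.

Step 1: union(4, 8) -> merged; set of 4 now {4, 8}
Step 2: union(6, 4) -> merged; set of 6 now {4, 6, 8}
Step 3: find(1) -> no change; set of 1 is {1}
Step 4: find(9) -> no change; set of 9 is {9}
Step 5: find(9) -> no change; set of 9 is {9}
Step 6: find(0) -> no change; set of 0 is {0}
Step 7: union(7, 8) -> merged; set of 7 now {4, 6, 7, 8}
Step 8: union(2, 9) -> merged; set of 2 now {2, 9}
Step 9: union(13, 8) -> merged; set of 13 now {4, 6, 7, 8, 13}
Step 10: union(2, 8) -> merged; set of 2 now {2, 4, 6, 7, 8, 9, 13}
Step 11: find(10) -> no change; set of 10 is {10}
Step 12: union(9, 7) -> already same set; set of 9 now {2, 4, 6, 7, 8, 9, 13}
Step 13: union(4, 1) -> merged; set of 4 now {1, 2, 4, 6, 7, 8, 9, 13}
Step 14: find(12) -> no change; set of 12 is {12}
Step 15: union(8, 11) -> merged; set of 8 now {1, 2, 4, 6, 7, 8, 9, 11, 13}
Step 16: union(10, 11) -> merged; set of 10 now {1, 2, 4, 6, 7, 8, 9, 10, 11, 13}
Step 17: find(6) -> no change; set of 6 is {1, 2, 4, 6, 7, 8, 9, 10, 11, 13}
Step 18: union(9, 10) -> already same set; set of 9 now {1, 2, 4, 6, 7, 8, 9, 10, 11, 13}
Component of 2: {1, 2, 4, 6, 7, 8, 9, 10, 11, 13}

Answer: 1, 2, 4, 6, 7, 8, 9, 10, 11, 13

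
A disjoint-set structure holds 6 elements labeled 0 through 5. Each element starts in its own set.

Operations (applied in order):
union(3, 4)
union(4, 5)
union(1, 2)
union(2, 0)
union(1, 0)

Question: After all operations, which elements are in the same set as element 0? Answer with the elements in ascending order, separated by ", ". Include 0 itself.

Step 1: union(3, 4) -> merged; set of 3 now {3, 4}
Step 2: union(4, 5) -> merged; set of 4 now {3, 4, 5}
Step 3: union(1, 2) -> merged; set of 1 now {1, 2}
Step 4: union(2, 0) -> merged; set of 2 now {0, 1, 2}
Step 5: union(1, 0) -> already same set; set of 1 now {0, 1, 2}
Component of 0: {0, 1, 2}

Answer: 0, 1, 2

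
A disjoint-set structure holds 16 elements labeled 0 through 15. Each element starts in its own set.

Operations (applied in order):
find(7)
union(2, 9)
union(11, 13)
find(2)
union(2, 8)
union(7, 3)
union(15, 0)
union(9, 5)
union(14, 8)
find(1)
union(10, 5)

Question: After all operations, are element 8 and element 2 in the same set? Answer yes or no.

Step 1: find(7) -> no change; set of 7 is {7}
Step 2: union(2, 9) -> merged; set of 2 now {2, 9}
Step 3: union(11, 13) -> merged; set of 11 now {11, 13}
Step 4: find(2) -> no change; set of 2 is {2, 9}
Step 5: union(2, 8) -> merged; set of 2 now {2, 8, 9}
Step 6: union(7, 3) -> merged; set of 7 now {3, 7}
Step 7: union(15, 0) -> merged; set of 15 now {0, 15}
Step 8: union(9, 5) -> merged; set of 9 now {2, 5, 8, 9}
Step 9: union(14, 8) -> merged; set of 14 now {2, 5, 8, 9, 14}
Step 10: find(1) -> no change; set of 1 is {1}
Step 11: union(10, 5) -> merged; set of 10 now {2, 5, 8, 9, 10, 14}
Set of 8: {2, 5, 8, 9, 10, 14}; 2 is a member.

Answer: yes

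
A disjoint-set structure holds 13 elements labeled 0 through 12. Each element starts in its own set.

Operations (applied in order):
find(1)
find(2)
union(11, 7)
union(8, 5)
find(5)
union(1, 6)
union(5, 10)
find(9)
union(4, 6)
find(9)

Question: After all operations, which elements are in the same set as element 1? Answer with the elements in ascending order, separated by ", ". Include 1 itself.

Answer: 1, 4, 6

Derivation:
Step 1: find(1) -> no change; set of 1 is {1}
Step 2: find(2) -> no change; set of 2 is {2}
Step 3: union(11, 7) -> merged; set of 11 now {7, 11}
Step 4: union(8, 5) -> merged; set of 8 now {5, 8}
Step 5: find(5) -> no change; set of 5 is {5, 8}
Step 6: union(1, 6) -> merged; set of 1 now {1, 6}
Step 7: union(5, 10) -> merged; set of 5 now {5, 8, 10}
Step 8: find(9) -> no change; set of 9 is {9}
Step 9: union(4, 6) -> merged; set of 4 now {1, 4, 6}
Step 10: find(9) -> no change; set of 9 is {9}
Component of 1: {1, 4, 6}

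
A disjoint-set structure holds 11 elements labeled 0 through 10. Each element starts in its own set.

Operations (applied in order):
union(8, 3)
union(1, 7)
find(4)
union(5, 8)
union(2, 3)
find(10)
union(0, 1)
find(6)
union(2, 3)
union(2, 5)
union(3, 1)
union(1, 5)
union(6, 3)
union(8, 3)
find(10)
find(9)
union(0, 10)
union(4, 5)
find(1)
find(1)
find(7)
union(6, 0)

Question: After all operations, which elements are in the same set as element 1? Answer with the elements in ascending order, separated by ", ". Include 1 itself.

Answer: 0, 1, 2, 3, 4, 5, 6, 7, 8, 10

Derivation:
Step 1: union(8, 3) -> merged; set of 8 now {3, 8}
Step 2: union(1, 7) -> merged; set of 1 now {1, 7}
Step 3: find(4) -> no change; set of 4 is {4}
Step 4: union(5, 8) -> merged; set of 5 now {3, 5, 8}
Step 5: union(2, 3) -> merged; set of 2 now {2, 3, 5, 8}
Step 6: find(10) -> no change; set of 10 is {10}
Step 7: union(0, 1) -> merged; set of 0 now {0, 1, 7}
Step 8: find(6) -> no change; set of 6 is {6}
Step 9: union(2, 3) -> already same set; set of 2 now {2, 3, 5, 8}
Step 10: union(2, 5) -> already same set; set of 2 now {2, 3, 5, 8}
Step 11: union(3, 1) -> merged; set of 3 now {0, 1, 2, 3, 5, 7, 8}
Step 12: union(1, 5) -> already same set; set of 1 now {0, 1, 2, 3, 5, 7, 8}
Step 13: union(6, 3) -> merged; set of 6 now {0, 1, 2, 3, 5, 6, 7, 8}
Step 14: union(8, 3) -> already same set; set of 8 now {0, 1, 2, 3, 5, 6, 7, 8}
Step 15: find(10) -> no change; set of 10 is {10}
Step 16: find(9) -> no change; set of 9 is {9}
Step 17: union(0, 10) -> merged; set of 0 now {0, 1, 2, 3, 5, 6, 7, 8, 10}
Step 18: union(4, 5) -> merged; set of 4 now {0, 1, 2, 3, 4, 5, 6, 7, 8, 10}
Step 19: find(1) -> no change; set of 1 is {0, 1, 2, 3, 4, 5, 6, 7, 8, 10}
Step 20: find(1) -> no change; set of 1 is {0, 1, 2, 3, 4, 5, 6, 7, 8, 10}
Step 21: find(7) -> no change; set of 7 is {0, 1, 2, 3, 4, 5, 6, 7, 8, 10}
Step 22: union(6, 0) -> already same set; set of 6 now {0, 1, 2, 3, 4, 5, 6, 7, 8, 10}
Component of 1: {0, 1, 2, 3, 4, 5, 6, 7, 8, 10}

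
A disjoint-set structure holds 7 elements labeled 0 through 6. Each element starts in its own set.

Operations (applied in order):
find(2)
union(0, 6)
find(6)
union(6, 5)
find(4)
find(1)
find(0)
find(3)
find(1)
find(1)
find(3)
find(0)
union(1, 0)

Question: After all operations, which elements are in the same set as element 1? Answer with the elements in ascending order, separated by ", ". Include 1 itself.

Answer: 0, 1, 5, 6

Derivation:
Step 1: find(2) -> no change; set of 2 is {2}
Step 2: union(0, 6) -> merged; set of 0 now {0, 6}
Step 3: find(6) -> no change; set of 6 is {0, 6}
Step 4: union(6, 5) -> merged; set of 6 now {0, 5, 6}
Step 5: find(4) -> no change; set of 4 is {4}
Step 6: find(1) -> no change; set of 1 is {1}
Step 7: find(0) -> no change; set of 0 is {0, 5, 6}
Step 8: find(3) -> no change; set of 3 is {3}
Step 9: find(1) -> no change; set of 1 is {1}
Step 10: find(1) -> no change; set of 1 is {1}
Step 11: find(3) -> no change; set of 3 is {3}
Step 12: find(0) -> no change; set of 0 is {0, 5, 6}
Step 13: union(1, 0) -> merged; set of 1 now {0, 1, 5, 6}
Component of 1: {0, 1, 5, 6}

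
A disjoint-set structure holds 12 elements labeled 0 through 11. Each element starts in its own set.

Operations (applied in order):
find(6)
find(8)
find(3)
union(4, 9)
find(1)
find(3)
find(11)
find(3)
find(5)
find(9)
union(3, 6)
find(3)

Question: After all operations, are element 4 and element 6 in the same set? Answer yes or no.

Step 1: find(6) -> no change; set of 6 is {6}
Step 2: find(8) -> no change; set of 8 is {8}
Step 3: find(3) -> no change; set of 3 is {3}
Step 4: union(4, 9) -> merged; set of 4 now {4, 9}
Step 5: find(1) -> no change; set of 1 is {1}
Step 6: find(3) -> no change; set of 3 is {3}
Step 7: find(11) -> no change; set of 11 is {11}
Step 8: find(3) -> no change; set of 3 is {3}
Step 9: find(5) -> no change; set of 5 is {5}
Step 10: find(9) -> no change; set of 9 is {4, 9}
Step 11: union(3, 6) -> merged; set of 3 now {3, 6}
Step 12: find(3) -> no change; set of 3 is {3, 6}
Set of 4: {4, 9}; 6 is not a member.

Answer: no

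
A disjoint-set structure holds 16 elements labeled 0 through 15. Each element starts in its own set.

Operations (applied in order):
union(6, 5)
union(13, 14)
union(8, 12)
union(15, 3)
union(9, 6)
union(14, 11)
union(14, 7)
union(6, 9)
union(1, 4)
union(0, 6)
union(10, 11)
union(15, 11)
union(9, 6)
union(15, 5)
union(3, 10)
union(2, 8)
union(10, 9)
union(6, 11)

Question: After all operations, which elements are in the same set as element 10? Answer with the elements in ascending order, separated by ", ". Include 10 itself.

Step 1: union(6, 5) -> merged; set of 6 now {5, 6}
Step 2: union(13, 14) -> merged; set of 13 now {13, 14}
Step 3: union(8, 12) -> merged; set of 8 now {8, 12}
Step 4: union(15, 3) -> merged; set of 15 now {3, 15}
Step 5: union(9, 6) -> merged; set of 9 now {5, 6, 9}
Step 6: union(14, 11) -> merged; set of 14 now {11, 13, 14}
Step 7: union(14, 7) -> merged; set of 14 now {7, 11, 13, 14}
Step 8: union(6, 9) -> already same set; set of 6 now {5, 6, 9}
Step 9: union(1, 4) -> merged; set of 1 now {1, 4}
Step 10: union(0, 6) -> merged; set of 0 now {0, 5, 6, 9}
Step 11: union(10, 11) -> merged; set of 10 now {7, 10, 11, 13, 14}
Step 12: union(15, 11) -> merged; set of 15 now {3, 7, 10, 11, 13, 14, 15}
Step 13: union(9, 6) -> already same set; set of 9 now {0, 5, 6, 9}
Step 14: union(15, 5) -> merged; set of 15 now {0, 3, 5, 6, 7, 9, 10, 11, 13, 14, 15}
Step 15: union(3, 10) -> already same set; set of 3 now {0, 3, 5, 6, 7, 9, 10, 11, 13, 14, 15}
Step 16: union(2, 8) -> merged; set of 2 now {2, 8, 12}
Step 17: union(10, 9) -> already same set; set of 10 now {0, 3, 5, 6, 7, 9, 10, 11, 13, 14, 15}
Step 18: union(6, 11) -> already same set; set of 6 now {0, 3, 5, 6, 7, 9, 10, 11, 13, 14, 15}
Component of 10: {0, 3, 5, 6, 7, 9, 10, 11, 13, 14, 15}

Answer: 0, 3, 5, 6, 7, 9, 10, 11, 13, 14, 15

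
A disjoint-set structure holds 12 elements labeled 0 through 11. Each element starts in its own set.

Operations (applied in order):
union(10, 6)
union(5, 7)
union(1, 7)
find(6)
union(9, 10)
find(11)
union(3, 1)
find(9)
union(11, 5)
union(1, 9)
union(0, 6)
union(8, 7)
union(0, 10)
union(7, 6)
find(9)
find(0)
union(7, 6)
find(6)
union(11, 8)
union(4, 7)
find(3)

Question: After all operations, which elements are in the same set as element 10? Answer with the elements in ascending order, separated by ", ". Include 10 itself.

Step 1: union(10, 6) -> merged; set of 10 now {6, 10}
Step 2: union(5, 7) -> merged; set of 5 now {5, 7}
Step 3: union(1, 7) -> merged; set of 1 now {1, 5, 7}
Step 4: find(6) -> no change; set of 6 is {6, 10}
Step 5: union(9, 10) -> merged; set of 9 now {6, 9, 10}
Step 6: find(11) -> no change; set of 11 is {11}
Step 7: union(3, 1) -> merged; set of 3 now {1, 3, 5, 7}
Step 8: find(9) -> no change; set of 9 is {6, 9, 10}
Step 9: union(11, 5) -> merged; set of 11 now {1, 3, 5, 7, 11}
Step 10: union(1, 9) -> merged; set of 1 now {1, 3, 5, 6, 7, 9, 10, 11}
Step 11: union(0, 6) -> merged; set of 0 now {0, 1, 3, 5, 6, 7, 9, 10, 11}
Step 12: union(8, 7) -> merged; set of 8 now {0, 1, 3, 5, 6, 7, 8, 9, 10, 11}
Step 13: union(0, 10) -> already same set; set of 0 now {0, 1, 3, 5, 6, 7, 8, 9, 10, 11}
Step 14: union(7, 6) -> already same set; set of 7 now {0, 1, 3, 5, 6, 7, 8, 9, 10, 11}
Step 15: find(9) -> no change; set of 9 is {0, 1, 3, 5, 6, 7, 8, 9, 10, 11}
Step 16: find(0) -> no change; set of 0 is {0, 1, 3, 5, 6, 7, 8, 9, 10, 11}
Step 17: union(7, 6) -> already same set; set of 7 now {0, 1, 3, 5, 6, 7, 8, 9, 10, 11}
Step 18: find(6) -> no change; set of 6 is {0, 1, 3, 5, 6, 7, 8, 9, 10, 11}
Step 19: union(11, 8) -> already same set; set of 11 now {0, 1, 3, 5, 6, 7, 8, 9, 10, 11}
Step 20: union(4, 7) -> merged; set of 4 now {0, 1, 3, 4, 5, 6, 7, 8, 9, 10, 11}
Step 21: find(3) -> no change; set of 3 is {0, 1, 3, 4, 5, 6, 7, 8, 9, 10, 11}
Component of 10: {0, 1, 3, 4, 5, 6, 7, 8, 9, 10, 11}

Answer: 0, 1, 3, 4, 5, 6, 7, 8, 9, 10, 11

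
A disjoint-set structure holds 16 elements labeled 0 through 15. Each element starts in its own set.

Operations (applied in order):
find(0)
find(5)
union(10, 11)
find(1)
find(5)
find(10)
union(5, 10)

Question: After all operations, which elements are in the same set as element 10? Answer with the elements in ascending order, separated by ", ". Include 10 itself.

Step 1: find(0) -> no change; set of 0 is {0}
Step 2: find(5) -> no change; set of 5 is {5}
Step 3: union(10, 11) -> merged; set of 10 now {10, 11}
Step 4: find(1) -> no change; set of 1 is {1}
Step 5: find(5) -> no change; set of 5 is {5}
Step 6: find(10) -> no change; set of 10 is {10, 11}
Step 7: union(5, 10) -> merged; set of 5 now {5, 10, 11}
Component of 10: {5, 10, 11}

Answer: 5, 10, 11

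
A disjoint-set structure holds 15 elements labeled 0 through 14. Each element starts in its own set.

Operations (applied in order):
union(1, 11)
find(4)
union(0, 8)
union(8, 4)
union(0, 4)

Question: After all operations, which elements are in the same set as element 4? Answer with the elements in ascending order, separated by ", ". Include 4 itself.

Step 1: union(1, 11) -> merged; set of 1 now {1, 11}
Step 2: find(4) -> no change; set of 4 is {4}
Step 3: union(0, 8) -> merged; set of 0 now {0, 8}
Step 4: union(8, 4) -> merged; set of 8 now {0, 4, 8}
Step 5: union(0, 4) -> already same set; set of 0 now {0, 4, 8}
Component of 4: {0, 4, 8}

Answer: 0, 4, 8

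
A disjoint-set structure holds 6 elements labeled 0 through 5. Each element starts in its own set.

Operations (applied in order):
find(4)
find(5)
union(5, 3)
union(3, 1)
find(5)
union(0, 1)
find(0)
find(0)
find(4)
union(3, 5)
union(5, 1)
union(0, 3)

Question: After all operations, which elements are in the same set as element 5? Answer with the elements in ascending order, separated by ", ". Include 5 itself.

Step 1: find(4) -> no change; set of 4 is {4}
Step 2: find(5) -> no change; set of 5 is {5}
Step 3: union(5, 3) -> merged; set of 5 now {3, 5}
Step 4: union(3, 1) -> merged; set of 3 now {1, 3, 5}
Step 5: find(5) -> no change; set of 5 is {1, 3, 5}
Step 6: union(0, 1) -> merged; set of 0 now {0, 1, 3, 5}
Step 7: find(0) -> no change; set of 0 is {0, 1, 3, 5}
Step 8: find(0) -> no change; set of 0 is {0, 1, 3, 5}
Step 9: find(4) -> no change; set of 4 is {4}
Step 10: union(3, 5) -> already same set; set of 3 now {0, 1, 3, 5}
Step 11: union(5, 1) -> already same set; set of 5 now {0, 1, 3, 5}
Step 12: union(0, 3) -> already same set; set of 0 now {0, 1, 3, 5}
Component of 5: {0, 1, 3, 5}

Answer: 0, 1, 3, 5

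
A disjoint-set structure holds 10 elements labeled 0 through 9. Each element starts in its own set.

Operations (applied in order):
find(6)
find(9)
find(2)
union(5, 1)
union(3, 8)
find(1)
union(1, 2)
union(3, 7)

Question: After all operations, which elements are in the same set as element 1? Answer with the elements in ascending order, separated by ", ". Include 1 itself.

Answer: 1, 2, 5

Derivation:
Step 1: find(6) -> no change; set of 6 is {6}
Step 2: find(9) -> no change; set of 9 is {9}
Step 3: find(2) -> no change; set of 2 is {2}
Step 4: union(5, 1) -> merged; set of 5 now {1, 5}
Step 5: union(3, 8) -> merged; set of 3 now {3, 8}
Step 6: find(1) -> no change; set of 1 is {1, 5}
Step 7: union(1, 2) -> merged; set of 1 now {1, 2, 5}
Step 8: union(3, 7) -> merged; set of 3 now {3, 7, 8}
Component of 1: {1, 2, 5}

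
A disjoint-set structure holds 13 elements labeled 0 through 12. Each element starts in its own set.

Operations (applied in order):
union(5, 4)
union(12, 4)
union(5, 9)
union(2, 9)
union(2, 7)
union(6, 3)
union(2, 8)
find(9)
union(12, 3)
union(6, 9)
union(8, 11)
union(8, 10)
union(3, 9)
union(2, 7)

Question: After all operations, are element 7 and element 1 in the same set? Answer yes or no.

Answer: no

Derivation:
Step 1: union(5, 4) -> merged; set of 5 now {4, 5}
Step 2: union(12, 4) -> merged; set of 12 now {4, 5, 12}
Step 3: union(5, 9) -> merged; set of 5 now {4, 5, 9, 12}
Step 4: union(2, 9) -> merged; set of 2 now {2, 4, 5, 9, 12}
Step 5: union(2, 7) -> merged; set of 2 now {2, 4, 5, 7, 9, 12}
Step 6: union(6, 3) -> merged; set of 6 now {3, 6}
Step 7: union(2, 8) -> merged; set of 2 now {2, 4, 5, 7, 8, 9, 12}
Step 8: find(9) -> no change; set of 9 is {2, 4, 5, 7, 8, 9, 12}
Step 9: union(12, 3) -> merged; set of 12 now {2, 3, 4, 5, 6, 7, 8, 9, 12}
Step 10: union(6, 9) -> already same set; set of 6 now {2, 3, 4, 5, 6, 7, 8, 9, 12}
Step 11: union(8, 11) -> merged; set of 8 now {2, 3, 4, 5, 6, 7, 8, 9, 11, 12}
Step 12: union(8, 10) -> merged; set of 8 now {2, 3, 4, 5, 6, 7, 8, 9, 10, 11, 12}
Step 13: union(3, 9) -> already same set; set of 3 now {2, 3, 4, 5, 6, 7, 8, 9, 10, 11, 12}
Step 14: union(2, 7) -> already same set; set of 2 now {2, 3, 4, 5, 6, 7, 8, 9, 10, 11, 12}
Set of 7: {2, 3, 4, 5, 6, 7, 8, 9, 10, 11, 12}; 1 is not a member.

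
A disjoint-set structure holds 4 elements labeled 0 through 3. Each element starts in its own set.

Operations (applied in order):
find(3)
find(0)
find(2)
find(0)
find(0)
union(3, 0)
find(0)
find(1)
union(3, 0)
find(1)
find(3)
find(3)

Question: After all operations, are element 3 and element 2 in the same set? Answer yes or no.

Step 1: find(3) -> no change; set of 3 is {3}
Step 2: find(0) -> no change; set of 0 is {0}
Step 3: find(2) -> no change; set of 2 is {2}
Step 4: find(0) -> no change; set of 0 is {0}
Step 5: find(0) -> no change; set of 0 is {0}
Step 6: union(3, 0) -> merged; set of 3 now {0, 3}
Step 7: find(0) -> no change; set of 0 is {0, 3}
Step 8: find(1) -> no change; set of 1 is {1}
Step 9: union(3, 0) -> already same set; set of 3 now {0, 3}
Step 10: find(1) -> no change; set of 1 is {1}
Step 11: find(3) -> no change; set of 3 is {0, 3}
Step 12: find(3) -> no change; set of 3 is {0, 3}
Set of 3: {0, 3}; 2 is not a member.

Answer: no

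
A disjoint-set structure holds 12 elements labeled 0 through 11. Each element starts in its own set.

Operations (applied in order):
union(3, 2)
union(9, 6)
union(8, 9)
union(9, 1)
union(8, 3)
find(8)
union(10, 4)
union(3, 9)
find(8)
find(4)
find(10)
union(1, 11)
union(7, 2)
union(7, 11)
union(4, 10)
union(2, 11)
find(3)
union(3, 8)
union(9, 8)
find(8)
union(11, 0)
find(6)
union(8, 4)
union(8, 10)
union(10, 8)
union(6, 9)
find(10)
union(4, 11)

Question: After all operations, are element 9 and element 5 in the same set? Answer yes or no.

Answer: no

Derivation:
Step 1: union(3, 2) -> merged; set of 3 now {2, 3}
Step 2: union(9, 6) -> merged; set of 9 now {6, 9}
Step 3: union(8, 9) -> merged; set of 8 now {6, 8, 9}
Step 4: union(9, 1) -> merged; set of 9 now {1, 6, 8, 9}
Step 5: union(8, 3) -> merged; set of 8 now {1, 2, 3, 6, 8, 9}
Step 6: find(8) -> no change; set of 8 is {1, 2, 3, 6, 8, 9}
Step 7: union(10, 4) -> merged; set of 10 now {4, 10}
Step 8: union(3, 9) -> already same set; set of 3 now {1, 2, 3, 6, 8, 9}
Step 9: find(8) -> no change; set of 8 is {1, 2, 3, 6, 8, 9}
Step 10: find(4) -> no change; set of 4 is {4, 10}
Step 11: find(10) -> no change; set of 10 is {4, 10}
Step 12: union(1, 11) -> merged; set of 1 now {1, 2, 3, 6, 8, 9, 11}
Step 13: union(7, 2) -> merged; set of 7 now {1, 2, 3, 6, 7, 8, 9, 11}
Step 14: union(7, 11) -> already same set; set of 7 now {1, 2, 3, 6, 7, 8, 9, 11}
Step 15: union(4, 10) -> already same set; set of 4 now {4, 10}
Step 16: union(2, 11) -> already same set; set of 2 now {1, 2, 3, 6, 7, 8, 9, 11}
Step 17: find(3) -> no change; set of 3 is {1, 2, 3, 6, 7, 8, 9, 11}
Step 18: union(3, 8) -> already same set; set of 3 now {1, 2, 3, 6, 7, 8, 9, 11}
Step 19: union(9, 8) -> already same set; set of 9 now {1, 2, 3, 6, 7, 8, 9, 11}
Step 20: find(8) -> no change; set of 8 is {1, 2, 3, 6, 7, 8, 9, 11}
Step 21: union(11, 0) -> merged; set of 11 now {0, 1, 2, 3, 6, 7, 8, 9, 11}
Step 22: find(6) -> no change; set of 6 is {0, 1, 2, 3, 6, 7, 8, 9, 11}
Step 23: union(8, 4) -> merged; set of 8 now {0, 1, 2, 3, 4, 6, 7, 8, 9, 10, 11}
Step 24: union(8, 10) -> already same set; set of 8 now {0, 1, 2, 3, 4, 6, 7, 8, 9, 10, 11}
Step 25: union(10, 8) -> already same set; set of 10 now {0, 1, 2, 3, 4, 6, 7, 8, 9, 10, 11}
Step 26: union(6, 9) -> already same set; set of 6 now {0, 1, 2, 3, 4, 6, 7, 8, 9, 10, 11}
Step 27: find(10) -> no change; set of 10 is {0, 1, 2, 3, 4, 6, 7, 8, 9, 10, 11}
Step 28: union(4, 11) -> already same set; set of 4 now {0, 1, 2, 3, 4, 6, 7, 8, 9, 10, 11}
Set of 9: {0, 1, 2, 3, 4, 6, 7, 8, 9, 10, 11}; 5 is not a member.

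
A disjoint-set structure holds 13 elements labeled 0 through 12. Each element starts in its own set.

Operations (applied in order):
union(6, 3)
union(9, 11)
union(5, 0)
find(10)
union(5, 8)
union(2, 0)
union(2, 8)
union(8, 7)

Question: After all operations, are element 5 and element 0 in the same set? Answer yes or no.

Step 1: union(6, 3) -> merged; set of 6 now {3, 6}
Step 2: union(9, 11) -> merged; set of 9 now {9, 11}
Step 3: union(5, 0) -> merged; set of 5 now {0, 5}
Step 4: find(10) -> no change; set of 10 is {10}
Step 5: union(5, 8) -> merged; set of 5 now {0, 5, 8}
Step 6: union(2, 0) -> merged; set of 2 now {0, 2, 5, 8}
Step 7: union(2, 8) -> already same set; set of 2 now {0, 2, 5, 8}
Step 8: union(8, 7) -> merged; set of 8 now {0, 2, 5, 7, 8}
Set of 5: {0, 2, 5, 7, 8}; 0 is a member.

Answer: yes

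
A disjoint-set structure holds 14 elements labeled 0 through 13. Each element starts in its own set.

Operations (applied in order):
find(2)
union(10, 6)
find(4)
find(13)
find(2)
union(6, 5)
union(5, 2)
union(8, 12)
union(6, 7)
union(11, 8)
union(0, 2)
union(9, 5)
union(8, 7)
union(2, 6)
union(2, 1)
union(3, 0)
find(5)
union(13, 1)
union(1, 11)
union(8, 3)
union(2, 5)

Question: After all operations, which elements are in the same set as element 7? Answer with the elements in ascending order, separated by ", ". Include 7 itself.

Step 1: find(2) -> no change; set of 2 is {2}
Step 2: union(10, 6) -> merged; set of 10 now {6, 10}
Step 3: find(4) -> no change; set of 4 is {4}
Step 4: find(13) -> no change; set of 13 is {13}
Step 5: find(2) -> no change; set of 2 is {2}
Step 6: union(6, 5) -> merged; set of 6 now {5, 6, 10}
Step 7: union(5, 2) -> merged; set of 5 now {2, 5, 6, 10}
Step 8: union(8, 12) -> merged; set of 8 now {8, 12}
Step 9: union(6, 7) -> merged; set of 6 now {2, 5, 6, 7, 10}
Step 10: union(11, 8) -> merged; set of 11 now {8, 11, 12}
Step 11: union(0, 2) -> merged; set of 0 now {0, 2, 5, 6, 7, 10}
Step 12: union(9, 5) -> merged; set of 9 now {0, 2, 5, 6, 7, 9, 10}
Step 13: union(8, 7) -> merged; set of 8 now {0, 2, 5, 6, 7, 8, 9, 10, 11, 12}
Step 14: union(2, 6) -> already same set; set of 2 now {0, 2, 5, 6, 7, 8, 9, 10, 11, 12}
Step 15: union(2, 1) -> merged; set of 2 now {0, 1, 2, 5, 6, 7, 8, 9, 10, 11, 12}
Step 16: union(3, 0) -> merged; set of 3 now {0, 1, 2, 3, 5, 6, 7, 8, 9, 10, 11, 12}
Step 17: find(5) -> no change; set of 5 is {0, 1, 2, 3, 5, 6, 7, 8, 9, 10, 11, 12}
Step 18: union(13, 1) -> merged; set of 13 now {0, 1, 2, 3, 5, 6, 7, 8, 9, 10, 11, 12, 13}
Step 19: union(1, 11) -> already same set; set of 1 now {0, 1, 2, 3, 5, 6, 7, 8, 9, 10, 11, 12, 13}
Step 20: union(8, 3) -> already same set; set of 8 now {0, 1, 2, 3, 5, 6, 7, 8, 9, 10, 11, 12, 13}
Step 21: union(2, 5) -> already same set; set of 2 now {0, 1, 2, 3, 5, 6, 7, 8, 9, 10, 11, 12, 13}
Component of 7: {0, 1, 2, 3, 5, 6, 7, 8, 9, 10, 11, 12, 13}

Answer: 0, 1, 2, 3, 5, 6, 7, 8, 9, 10, 11, 12, 13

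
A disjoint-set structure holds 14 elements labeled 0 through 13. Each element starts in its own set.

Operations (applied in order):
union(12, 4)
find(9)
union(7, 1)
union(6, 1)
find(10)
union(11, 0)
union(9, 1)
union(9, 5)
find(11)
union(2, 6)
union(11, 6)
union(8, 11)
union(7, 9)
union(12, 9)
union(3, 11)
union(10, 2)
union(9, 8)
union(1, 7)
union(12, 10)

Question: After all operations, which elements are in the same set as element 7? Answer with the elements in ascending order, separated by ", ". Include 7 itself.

Step 1: union(12, 4) -> merged; set of 12 now {4, 12}
Step 2: find(9) -> no change; set of 9 is {9}
Step 3: union(7, 1) -> merged; set of 7 now {1, 7}
Step 4: union(6, 1) -> merged; set of 6 now {1, 6, 7}
Step 5: find(10) -> no change; set of 10 is {10}
Step 6: union(11, 0) -> merged; set of 11 now {0, 11}
Step 7: union(9, 1) -> merged; set of 9 now {1, 6, 7, 9}
Step 8: union(9, 5) -> merged; set of 9 now {1, 5, 6, 7, 9}
Step 9: find(11) -> no change; set of 11 is {0, 11}
Step 10: union(2, 6) -> merged; set of 2 now {1, 2, 5, 6, 7, 9}
Step 11: union(11, 6) -> merged; set of 11 now {0, 1, 2, 5, 6, 7, 9, 11}
Step 12: union(8, 11) -> merged; set of 8 now {0, 1, 2, 5, 6, 7, 8, 9, 11}
Step 13: union(7, 9) -> already same set; set of 7 now {0, 1, 2, 5, 6, 7, 8, 9, 11}
Step 14: union(12, 9) -> merged; set of 12 now {0, 1, 2, 4, 5, 6, 7, 8, 9, 11, 12}
Step 15: union(3, 11) -> merged; set of 3 now {0, 1, 2, 3, 4, 5, 6, 7, 8, 9, 11, 12}
Step 16: union(10, 2) -> merged; set of 10 now {0, 1, 2, 3, 4, 5, 6, 7, 8, 9, 10, 11, 12}
Step 17: union(9, 8) -> already same set; set of 9 now {0, 1, 2, 3, 4, 5, 6, 7, 8, 9, 10, 11, 12}
Step 18: union(1, 7) -> already same set; set of 1 now {0, 1, 2, 3, 4, 5, 6, 7, 8, 9, 10, 11, 12}
Step 19: union(12, 10) -> already same set; set of 12 now {0, 1, 2, 3, 4, 5, 6, 7, 8, 9, 10, 11, 12}
Component of 7: {0, 1, 2, 3, 4, 5, 6, 7, 8, 9, 10, 11, 12}

Answer: 0, 1, 2, 3, 4, 5, 6, 7, 8, 9, 10, 11, 12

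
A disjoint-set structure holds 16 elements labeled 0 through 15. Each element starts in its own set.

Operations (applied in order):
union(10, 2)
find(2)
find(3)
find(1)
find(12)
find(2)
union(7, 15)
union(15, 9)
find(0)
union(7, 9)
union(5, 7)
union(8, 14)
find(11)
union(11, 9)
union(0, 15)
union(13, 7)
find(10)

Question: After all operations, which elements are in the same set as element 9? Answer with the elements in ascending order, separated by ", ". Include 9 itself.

Step 1: union(10, 2) -> merged; set of 10 now {2, 10}
Step 2: find(2) -> no change; set of 2 is {2, 10}
Step 3: find(3) -> no change; set of 3 is {3}
Step 4: find(1) -> no change; set of 1 is {1}
Step 5: find(12) -> no change; set of 12 is {12}
Step 6: find(2) -> no change; set of 2 is {2, 10}
Step 7: union(7, 15) -> merged; set of 7 now {7, 15}
Step 8: union(15, 9) -> merged; set of 15 now {7, 9, 15}
Step 9: find(0) -> no change; set of 0 is {0}
Step 10: union(7, 9) -> already same set; set of 7 now {7, 9, 15}
Step 11: union(5, 7) -> merged; set of 5 now {5, 7, 9, 15}
Step 12: union(8, 14) -> merged; set of 8 now {8, 14}
Step 13: find(11) -> no change; set of 11 is {11}
Step 14: union(11, 9) -> merged; set of 11 now {5, 7, 9, 11, 15}
Step 15: union(0, 15) -> merged; set of 0 now {0, 5, 7, 9, 11, 15}
Step 16: union(13, 7) -> merged; set of 13 now {0, 5, 7, 9, 11, 13, 15}
Step 17: find(10) -> no change; set of 10 is {2, 10}
Component of 9: {0, 5, 7, 9, 11, 13, 15}

Answer: 0, 5, 7, 9, 11, 13, 15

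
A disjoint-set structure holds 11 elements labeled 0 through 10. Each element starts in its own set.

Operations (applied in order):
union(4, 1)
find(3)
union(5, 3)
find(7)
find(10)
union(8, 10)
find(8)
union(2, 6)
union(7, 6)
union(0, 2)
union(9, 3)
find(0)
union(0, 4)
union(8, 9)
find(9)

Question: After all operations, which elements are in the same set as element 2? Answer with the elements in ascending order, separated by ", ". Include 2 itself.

Answer: 0, 1, 2, 4, 6, 7

Derivation:
Step 1: union(4, 1) -> merged; set of 4 now {1, 4}
Step 2: find(3) -> no change; set of 3 is {3}
Step 3: union(5, 3) -> merged; set of 5 now {3, 5}
Step 4: find(7) -> no change; set of 7 is {7}
Step 5: find(10) -> no change; set of 10 is {10}
Step 6: union(8, 10) -> merged; set of 8 now {8, 10}
Step 7: find(8) -> no change; set of 8 is {8, 10}
Step 8: union(2, 6) -> merged; set of 2 now {2, 6}
Step 9: union(7, 6) -> merged; set of 7 now {2, 6, 7}
Step 10: union(0, 2) -> merged; set of 0 now {0, 2, 6, 7}
Step 11: union(9, 3) -> merged; set of 9 now {3, 5, 9}
Step 12: find(0) -> no change; set of 0 is {0, 2, 6, 7}
Step 13: union(0, 4) -> merged; set of 0 now {0, 1, 2, 4, 6, 7}
Step 14: union(8, 9) -> merged; set of 8 now {3, 5, 8, 9, 10}
Step 15: find(9) -> no change; set of 9 is {3, 5, 8, 9, 10}
Component of 2: {0, 1, 2, 4, 6, 7}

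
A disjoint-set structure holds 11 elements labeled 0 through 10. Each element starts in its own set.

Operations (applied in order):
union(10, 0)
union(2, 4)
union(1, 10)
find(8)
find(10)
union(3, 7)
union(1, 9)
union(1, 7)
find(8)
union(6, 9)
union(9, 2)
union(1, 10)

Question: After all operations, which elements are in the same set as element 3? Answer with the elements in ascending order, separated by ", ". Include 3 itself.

Answer: 0, 1, 2, 3, 4, 6, 7, 9, 10

Derivation:
Step 1: union(10, 0) -> merged; set of 10 now {0, 10}
Step 2: union(2, 4) -> merged; set of 2 now {2, 4}
Step 3: union(1, 10) -> merged; set of 1 now {0, 1, 10}
Step 4: find(8) -> no change; set of 8 is {8}
Step 5: find(10) -> no change; set of 10 is {0, 1, 10}
Step 6: union(3, 7) -> merged; set of 3 now {3, 7}
Step 7: union(1, 9) -> merged; set of 1 now {0, 1, 9, 10}
Step 8: union(1, 7) -> merged; set of 1 now {0, 1, 3, 7, 9, 10}
Step 9: find(8) -> no change; set of 8 is {8}
Step 10: union(6, 9) -> merged; set of 6 now {0, 1, 3, 6, 7, 9, 10}
Step 11: union(9, 2) -> merged; set of 9 now {0, 1, 2, 3, 4, 6, 7, 9, 10}
Step 12: union(1, 10) -> already same set; set of 1 now {0, 1, 2, 3, 4, 6, 7, 9, 10}
Component of 3: {0, 1, 2, 3, 4, 6, 7, 9, 10}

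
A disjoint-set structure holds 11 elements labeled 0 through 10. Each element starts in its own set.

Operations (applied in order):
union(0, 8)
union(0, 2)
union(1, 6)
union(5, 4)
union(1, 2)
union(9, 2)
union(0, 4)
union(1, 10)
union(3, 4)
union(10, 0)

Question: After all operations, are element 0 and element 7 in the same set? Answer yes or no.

Step 1: union(0, 8) -> merged; set of 0 now {0, 8}
Step 2: union(0, 2) -> merged; set of 0 now {0, 2, 8}
Step 3: union(1, 6) -> merged; set of 1 now {1, 6}
Step 4: union(5, 4) -> merged; set of 5 now {4, 5}
Step 5: union(1, 2) -> merged; set of 1 now {0, 1, 2, 6, 8}
Step 6: union(9, 2) -> merged; set of 9 now {0, 1, 2, 6, 8, 9}
Step 7: union(0, 4) -> merged; set of 0 now {0, 1, 2, 4, 5, 6, 8, 9}
Step 8: union(1, 10) -> merged; set of 1 now {0, 1, 2, 4, 5, 6, 8, 9, 10}
Step 9: union(3, 4) -> merged; set of 3 now {0, 1, 2, 3, 4, 5, 6, 8, 9, 10}
Step 10: union(10, 0) -> already same set; set of 10 now {0, 1, 2, 3, 4, 5, 6, 8, 9, 10}
Set of 0: {0, 1, 2, 3, 4, 5, 6, 8, 9, 10}; 7 is not a member.

Answer: no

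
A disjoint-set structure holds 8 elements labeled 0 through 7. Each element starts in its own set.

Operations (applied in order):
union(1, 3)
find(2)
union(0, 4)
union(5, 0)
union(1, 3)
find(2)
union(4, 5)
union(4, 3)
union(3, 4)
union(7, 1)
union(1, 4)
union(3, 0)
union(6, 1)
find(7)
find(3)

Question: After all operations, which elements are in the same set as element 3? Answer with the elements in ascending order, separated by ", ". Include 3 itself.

Step 1: union(1, 3) -> merged; set of 1 now {1, 3}
Step 2: find(2) -> no change; set of 2 is {2}
Step 3: union(0, 4) -> merged; set of 0 now {0, 4}
Step 4: union(5, 0) -> merged; set of 5 now {0, 4, 5}
Step 5: union(1, 3) -> already same set; set of 1 now {1, 3}
Step 6: find(2) -> no change; set of 2 is {2}
Step 7: union(4, 5) -> already same set; set of 4 now {0, 4, 5}
Step 8: union(4, 3) -> merged; set of 4 now {0, 1, 3, 4, 5}
Step 9: union(3, 4) -> already same set; set of 3 now {0, 1, 3, 4, 5}
Step 10: union(7, 1) -> merged; set of 7 now {0, 1, 3, 4, 5, 7}
Step 11: union(1, 4) -> already same set; set of 1 now {0, 1, 3, 4, 5, 7}
Step 12: union(3, 0) -> already same set; set of 3 now {0, 1, 3, 4, 5, 7}
Step 13: union(6, 1) -> merged; set of 6 now {0, 1, 3, 4, 5, 6, 7}
Step 14: find(7) -> no change; set of 7 is {0, 1, 3, 4, 5, 6, 7}
Step 15: find(3) -> no change; set of 3 is {0, 1, 3, 4, 5, 6, 7}
Component of 3: {0, 1, 3, 4, 5, 6, 7}

Answer: 0, 1, 3, 4, 5, 6, 7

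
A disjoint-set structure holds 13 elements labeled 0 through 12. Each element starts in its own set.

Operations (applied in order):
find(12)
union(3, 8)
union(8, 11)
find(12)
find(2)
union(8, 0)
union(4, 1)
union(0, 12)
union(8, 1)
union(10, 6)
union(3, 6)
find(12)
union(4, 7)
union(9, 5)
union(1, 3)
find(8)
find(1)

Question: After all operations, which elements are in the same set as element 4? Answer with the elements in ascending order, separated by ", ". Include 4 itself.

Step 1: find(12) -> no change; set of 12 is {12}
Step 2: union(3, 8) -> merged; set of 3 now {3, 8}
Step 3: union(8, 11) -> merged; set of 8 now {3, 8, 11}
Step 4: find(12) -> no change; set of 12 is {12}
Step 5: find(2) -> no change; set of 2 is {2}
Step 6: union(8, 0) -> merged; set of 8 now {0, 3, 8, 11}
Step 7: union(4, 1) -> merged; set of 4 now {1, 4}
Step 8: union(0, 12) -> merged; set of 0 now {0, 3, 8, 11, 12}
Step 9: union(8, 1) -> merged; set of 8 now {0, 1, 3, 4, 8, 11, 12}
Step 10: union(10, 6) -> merged; set of 10 now {6, 10}
Step 11: union(3, 6) -> merged; set of 3 now {0, 1, 3, 4, 6, 8, 10, 11, 12}
Step 12: find(12) -> no change; set of 12 is {0, 1, 3, 4, 6, 8, 10, 11, 12}
Step 13: union(4, 7) -> merged; set of 4 now {0, 1, 3, 4, 6, 7, 8, 10, 11, 12}
Step 14: union(9, 5) -> merged; set of 9 now {5, 9}
Step 15: union(1, 3) -> already same set; set of 1 now {0, 1, 3, 4, 6, 7, 8, 10, 11, 12}
Step 16: find(8) -> no change; set of 8 is {0, 1, 3, 4, 6, 7, 8, 10, 11, 12}
Step 17: find(1) -> no change; set of 1 is {0, 1, 3, 4, 6, 7, 8, 10, 11, 12}
Component of 4: {0, 1, 3, 4, 6, 7, 8, 10, 11, 12}

Answer: 0, 1, 3, 4, 6, 7, 8, 10, 11, 12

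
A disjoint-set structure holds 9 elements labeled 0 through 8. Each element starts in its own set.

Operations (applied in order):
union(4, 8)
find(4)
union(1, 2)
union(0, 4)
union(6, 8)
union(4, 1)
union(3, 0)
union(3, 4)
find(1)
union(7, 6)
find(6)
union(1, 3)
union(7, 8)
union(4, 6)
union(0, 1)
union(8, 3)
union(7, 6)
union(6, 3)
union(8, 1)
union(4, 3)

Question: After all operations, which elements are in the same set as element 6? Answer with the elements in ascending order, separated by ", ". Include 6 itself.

Step 1: union(4, 8) -> merged; set of 4 now {4, 8}
Step 2: find(4) -> no change; set of 4 is {4, 8}
Step 3: union(1, 2) -> merged; set of 1 now {1, 2}
Step 4: union(0, 4) -> merged; set of 0 now {0, 4, 8}
Step 5: union(6, 8) -> merged; set of 6 now {0, 4, 6, 8}
Step 6: union(4, 1) -> merged; set of 4 now {0, 1, 2, 4, 6, 8}
Step 7: union(3, 0) -> merged; set of 3 now {0, 1, 2, 3, 4, 6, 8}
Step 8: union(3, 4) -> already same set; set of 3 now {0, 1, 2, 3, 4, 6, 8}
Step 9: find(1) -> no change; set of 1 is {0, 1, 2, 3, 4, 6, 8}
Step 10: union(7, 6) -> merged; set of 7 now {0, 1, 2, 3, 4, 6, 7, 8}
Step 11: find(6) -> no change; set of 6 is {0, 1, 2, 3, 4, 6, 7, 8}
Step 12: union(1, 3) -> already same set; set of 1 now {0, 1, 2, 3, 4, 6, 7, 8}
Step 13: union(7, 8) -> already same set; set of 7 now {0, 1, 2, 3, 4, 6, 7, 8}
Step 14: union(4, 6) -> already same set; set of 4 now {0, 1, 2, 3, 4, 6, 7, 8}
Step 15: union(0, 1) -> already same set; set of 0 now {0, 1, 2, 3, 4, 6, 7, 8}
Step 16: union(8, 3) -> already same set; set of 8 now {0, 1, 2, 3, 4, 6, 7, 8}
Step 17: union(7, 6) -> already same set; set of 7 now {0, 1, 2, 3, 4, 6, 7, 8}
Step 18: union(6, 3) -> already same set; set of 6 now {0, 1, 2, 3, 4, 6, 7, 8}
Step 19: union(8, 1) -> already same set; set of 8 now {0, 1, 2, 3, 4, 6, 7, 8}
Step 20: union(4, 3) -> already same set; set of 4 now {0, 1, 2, 3, 4, 6, 7, 8}
Component of 6: {0, 1, 2, 3, 4, 6, 7, 8}

Answer: 0, 1, 2, 3, 4, 6, 7, 8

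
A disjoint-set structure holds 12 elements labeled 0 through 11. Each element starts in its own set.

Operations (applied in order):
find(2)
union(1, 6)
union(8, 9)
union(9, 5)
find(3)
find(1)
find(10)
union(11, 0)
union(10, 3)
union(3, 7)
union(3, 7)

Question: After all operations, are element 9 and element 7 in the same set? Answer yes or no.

Step 1: find(2) -> no change; set of 2 is {2}
Step 2: union(1, 6) -> merged; set of 1 now {1, 6}
Step 3: union(8, 9) -> merged; set of 8 now {8, 9}
Step 4: union(9, 5) -> merged; set of 9 now {5, 8, 9}
Step 5: find(3) -> no change; set of 3 is {3}
Step 6: find(1) -> no change; set of 1 is {1, 6}
Step 7: find(10) -> no change; set of 10 is {10}
Step 8: union(11, 0) -> merged; set of 11 now {0, 11}
Step 9: union(10, 3) -> merged; set of 10 now {3, 10}
Step 10: union(3, 7) -> merged; set of 3 now {3, 7, 10}
Step 11: union(3, 7) -> already same set; set of 3 now {3, 7, 10}
Set of 9: {5, 8, 9}; 7 is not a member.

Answer: no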